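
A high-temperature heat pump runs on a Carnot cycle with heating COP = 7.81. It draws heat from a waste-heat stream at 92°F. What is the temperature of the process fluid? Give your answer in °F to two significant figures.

COP_HP = T_H/(T_H − T_C) rearranges to T_H = COP·T_C/(COP − 1).
With T_C = 306.48 K, T_H = 7.81 × 306.48/6.810 = 351.49 K.
Converting, 351.49 K = 173.01°F.

170 °F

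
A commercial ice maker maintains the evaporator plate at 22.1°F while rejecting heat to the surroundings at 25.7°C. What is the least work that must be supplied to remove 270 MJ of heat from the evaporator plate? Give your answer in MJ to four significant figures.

In absolute terms T_C = 267.65 K and T_H = 298.85 K, so ΔT = 31.20 K.
The reversible limit is COP_R = T_C/ΔT = 8.579, so W_min = Q_C/COP = Q_C·ΔT/T_C.
W_min = 270.0 × 31.20/267.65 = 31.47 MJ.

31.47 MJ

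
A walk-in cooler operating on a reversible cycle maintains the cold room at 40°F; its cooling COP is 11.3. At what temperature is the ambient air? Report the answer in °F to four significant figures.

84.22 °F

COP_R = T_C/(T_H − T_C) gives T_H − T_C = T_C/COP.
With T_C = 277.59 K, T_H = 277.59 × (1 + 1/11.3) = 302.16 K.
Converting, 302.16 K = 84.22°F.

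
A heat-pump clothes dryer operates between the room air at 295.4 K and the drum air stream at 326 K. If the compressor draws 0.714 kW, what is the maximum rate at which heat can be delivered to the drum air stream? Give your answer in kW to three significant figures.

7.61 kW

The reservoir spacing is ΔT = 326 − 295.4 = 30.60 K.
COP_Carnot = T_H/ΔT = 326.00/30.60 = 10.65.
Q̇_max = COP_Carnot × Ẇ = 10.65 × 0.7140 kW = 7.607 kW.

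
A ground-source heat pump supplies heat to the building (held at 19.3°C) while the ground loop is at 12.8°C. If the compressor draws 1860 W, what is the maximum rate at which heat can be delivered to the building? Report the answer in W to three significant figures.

83700 W

In absolute terms T_C = 285.95 K and T_H = 292.45 K, so ΔT = 6.500 K.
COP_Carnot = T_H/ΔT = 292.45/6.500 = 44.99.
Q̇_max = COP_Carnot × Ẇ = 44.99 × 1860 W = 83690 W.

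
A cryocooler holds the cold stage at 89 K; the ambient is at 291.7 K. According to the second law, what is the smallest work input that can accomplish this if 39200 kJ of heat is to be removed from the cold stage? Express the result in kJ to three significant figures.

89300 kJ

The reservoir spacing is ΔT = 291.7 − 89 = 202.7 K.
The reversible limit is COP_R = T_C/ΔT = 0.4391, so W_min = Q_C/COP = Q_C·ΔT/T_C.
W_min = 39200 × 202.7/89.00 = 89280 kJ.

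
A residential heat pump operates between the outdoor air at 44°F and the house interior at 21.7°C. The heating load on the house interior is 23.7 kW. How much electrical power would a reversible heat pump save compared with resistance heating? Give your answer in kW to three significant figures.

In absolute terms T_C = 279.82 K and T_H = 294.85 K, so ΔT = 15.03 K.
COP_Carnot = T_H/ΔT = 294.85/15.03 = 19.61.
Resistance heating needs Ẇ_res = Q̇_H = 23.70 kW; the reversible heat pump needs only Ẇ_hp = Q̇_H/COP = 1.208 kW.
Saving = 23.70 − 1.208 = 22.49 kW.

22.5 kW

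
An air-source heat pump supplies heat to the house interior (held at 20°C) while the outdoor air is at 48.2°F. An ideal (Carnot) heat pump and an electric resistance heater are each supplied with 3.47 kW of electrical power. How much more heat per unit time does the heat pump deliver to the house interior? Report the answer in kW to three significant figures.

In absolute terms T_C = 282.15 K and T_H = 293.15 K, so ΔT = 11.00 K.
COP_Carnot = T_H/ΔT = 293.15/11.00 = 26.65.
The heat pump delivers Q̇_H = COP × Ẇ = 92.48 kW; the resistance heater delivers Ẇ = 3.470 kW.
Extra = (COP − 1)·Ẇ = 89.01 kW.

89.0 kW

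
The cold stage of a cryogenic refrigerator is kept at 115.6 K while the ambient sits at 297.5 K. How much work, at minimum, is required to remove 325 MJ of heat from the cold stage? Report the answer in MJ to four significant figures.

511.4 MJ

The reservoir spacing is ΔT = 297.5 − 115.6 = 181.9 K.
The reversible limit is COP_R = T_C/ΔT = 0.6355, so W_min = Q_C/COP = Q_C·ΔT/T_C.
W_min = 325.0 × 181.9/115.60 = 511.4 MJ.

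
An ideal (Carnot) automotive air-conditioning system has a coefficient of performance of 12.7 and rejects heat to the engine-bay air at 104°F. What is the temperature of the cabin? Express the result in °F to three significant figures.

For a Carnot refrigerator COP_R = T_C/(T_H − T_C), so T_C = COP·T_H/(1 + COP).
With T_H = 313.15 K, T_C = 12.7 × 313.15/13.70 = 290.29 K.
Converting, 290.29 K = 62.86°F.

62.9 °F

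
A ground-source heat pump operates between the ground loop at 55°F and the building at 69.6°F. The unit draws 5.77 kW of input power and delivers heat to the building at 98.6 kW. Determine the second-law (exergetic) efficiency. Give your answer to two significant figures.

COP_actual = Q̇_H/Ẇ = 98.60/5.770 = 17.09.
In absolute terms T_C = 285.93 K and T_H = 294.04 K, so ΔT = 8.111 K.
COP_Carnot = T_H/ΔT = 294.04/8.111 = 36.25.
η_II = COP_actual/COP_Carnot = 17.09/36.25 = 0.4714.

0.47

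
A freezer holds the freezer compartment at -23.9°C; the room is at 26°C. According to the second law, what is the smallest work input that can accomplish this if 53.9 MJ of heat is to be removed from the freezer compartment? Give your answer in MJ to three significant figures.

In absolute terms T_C = 249.25 K and T_H = 299.15 K, so ΔT = 49.90 K.
The reversible limit is COP_R = T_C/ΔT = 4.995, so W_min = Q_C/COP = Q_C·ΔT/T_C.
W_min = 53.90 × 49.90/249.25 = 10.79 MJ.

10.8 MJ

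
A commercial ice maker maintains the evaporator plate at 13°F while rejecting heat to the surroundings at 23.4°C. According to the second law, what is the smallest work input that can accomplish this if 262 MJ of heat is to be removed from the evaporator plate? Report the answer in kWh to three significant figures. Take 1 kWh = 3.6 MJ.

9.41 kWh

In absolute terms T_C = 262.59 K and T_H = 296.55 K, so ΔT = 33.96 K.
The reversible limit is COP_R = T_C/ΔT = 7.733, so W_min = Q_C/COP = Q_C·ΔT/T_C.
W_min = 262.0 × 33.96/262.59 = 33.88 MJ = 9.411 kWh.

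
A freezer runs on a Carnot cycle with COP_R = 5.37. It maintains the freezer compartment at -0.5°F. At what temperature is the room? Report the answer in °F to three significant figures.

COP_R = T_C/(T_H − T_C) gives T_H − T_C = T_C/COP.
With T_C = 255.09 K, T_H = 255.09 × (1 + 1/5.37) = 302.60 K.
Converting, 302.60 K = 85.01°F.

85.0 °F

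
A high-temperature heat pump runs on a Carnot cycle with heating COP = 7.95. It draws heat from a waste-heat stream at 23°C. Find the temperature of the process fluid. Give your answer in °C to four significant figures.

65.61 °C

COP_HP = T_H/(T_H − T_C) rearranges to T_H = COP·T_C/(COP − 1).
With T_C = 296.15 K, T_H = 7.95 × 296.15/6.950 = 338.76 K.
Converting, 338.76 K = 65.61°C.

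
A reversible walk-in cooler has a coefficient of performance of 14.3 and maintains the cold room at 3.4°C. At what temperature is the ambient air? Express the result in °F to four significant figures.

72.93 °F

COP_R = T_C/(T_H − T_C) gives T_H − T_C = T_C/COP.
With T_C = 276.55 K, T_H = 276.55 × (1 + 1/14.3) = 295.89 K.
Converting, 295.89 K = 72.93°F.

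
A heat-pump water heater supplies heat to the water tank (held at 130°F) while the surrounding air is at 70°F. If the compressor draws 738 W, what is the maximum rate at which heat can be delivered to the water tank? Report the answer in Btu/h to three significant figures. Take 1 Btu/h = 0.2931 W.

24700 Btu/h

In absolute terms T_C = 294.26 K and T_H = 327.59 K, so ΔT = 33.33 K.
COP_Carnot = T_H/ΔT = 327.59/33.33 = 9.828.
Q̇_max = COP_Carnot × Ẇ = 9.828 × 738.0 W = 7253 W = 24750 Btu/h.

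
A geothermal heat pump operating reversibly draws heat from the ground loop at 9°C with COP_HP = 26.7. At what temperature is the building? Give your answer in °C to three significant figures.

COP_HP = T_H/(T_H − T_C) rearranges to T_H = COP·T_C/(COP − 1).
With T_C = 282.15 K, T_H = 26.7 × 282.15/25.70 = 293.13 K.
Converting, 293.13 K = 19.98°C.

20.0 °C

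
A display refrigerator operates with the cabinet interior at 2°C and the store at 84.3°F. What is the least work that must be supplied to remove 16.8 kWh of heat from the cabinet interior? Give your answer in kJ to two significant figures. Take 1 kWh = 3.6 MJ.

5900 kJ

In absolute terms T_C = 275.15 K and T_H = 302.21 K, so ΔT = 27.06 K.
The reversible limit is COP_R = T_C/ΔT = 10.17, so W_min = Q_C/COP = Q_C·ΔT/T_C.
W_min = 16.80 × 27.06/275.15 = 1.652 kWh = 5947 kJ.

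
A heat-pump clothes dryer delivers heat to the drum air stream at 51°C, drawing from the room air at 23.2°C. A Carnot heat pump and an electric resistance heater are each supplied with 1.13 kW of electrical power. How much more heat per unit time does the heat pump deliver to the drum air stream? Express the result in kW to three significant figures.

12.0 kW

In absolute terms T_C = 296.35 K and T_H = 324.15 K, so ΔT = 27.80 K.
COP_Carnot = T_H/ΔT = 324.15/27.80 = 11.66.
The heat pump delivers Q̇_H = COP × Ẇ = 13.18 kW; the resistance heater delivers Ẇ = 1.130 kW.
Extra = (COP − 1)·Ẇ = 12.05 kW.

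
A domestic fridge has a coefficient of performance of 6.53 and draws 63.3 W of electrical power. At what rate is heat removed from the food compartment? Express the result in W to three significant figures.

413 W

Q̇_C = COP × Ẇ = 6.53 × 63.30 = 413.3 W.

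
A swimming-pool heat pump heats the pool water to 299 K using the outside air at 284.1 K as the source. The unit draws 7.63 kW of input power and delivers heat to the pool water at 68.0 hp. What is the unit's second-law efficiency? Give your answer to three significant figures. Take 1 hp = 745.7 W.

0.331

Converting, Q̇_H = 68.00 hp = 50.71 kW, so COP_actual = Q̇_H/Ẇ = 50.71/7.630 = 6.646.
The reservoir spacing is ΔT = 299 − 284.1 = 14.90 K.
COP_Carnot = T_H/ΔT = 299.00/14.90 = 20.07.
η_II = COP_actual/COP_Carnot = 6.646/20.07 = 0.3312.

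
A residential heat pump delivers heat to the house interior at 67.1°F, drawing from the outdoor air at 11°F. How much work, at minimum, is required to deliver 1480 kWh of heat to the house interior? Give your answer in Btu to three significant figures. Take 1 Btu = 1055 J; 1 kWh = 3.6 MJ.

538000 Btu

In absolute terms T_C = 261.48 K and T_H = 292.65 K, so ΔT = 31.17 K.
The reversible limit is COP_HP = T_H/ΔT = 9.390, so W_min = Q_H/COP = Q_H·ΔT/T_H.
W_min = 1480 × 31.17/292.65 = 157.6 kWh = 537800 Btu.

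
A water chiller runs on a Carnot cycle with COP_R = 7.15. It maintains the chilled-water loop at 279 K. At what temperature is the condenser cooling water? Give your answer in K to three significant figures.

318 K

COP_R = T_C/(T_H − T_C) gives T_H − T_C = T_C/COP.
With T_C = 279.00 K, T_H = 279.00 × (1 + 1/7.15) = 318.02 K.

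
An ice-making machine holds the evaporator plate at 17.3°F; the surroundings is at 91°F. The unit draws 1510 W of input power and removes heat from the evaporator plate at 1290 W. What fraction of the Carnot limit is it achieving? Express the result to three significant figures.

COP_actual = Q̇_C/Ẇ = 1290/1510 = 0.8543.
In absolute terms T_C = 264.98 K and T_H = 305.93 K, so ΔT = 40.94 K.
COP_Carnot = T_C/ΔT = 264.98/40.94 = 6.472.
η_II = COP_actual/COP_Carnot = 0.8543/6.472 = 0.1320.

0.132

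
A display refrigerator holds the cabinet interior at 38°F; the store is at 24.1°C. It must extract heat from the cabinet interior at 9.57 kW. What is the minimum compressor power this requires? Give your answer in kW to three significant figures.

In absolute terms T_C = 276.48 K and T_H = 297.25 K, so ΔT = 20.77 K.
COP_Carnot = T_C/ΔT = 276.48/20.77 = 13.31.
Ẇ_min = Q̇/COP_Carnot = 9.570/13.31 = 0.7188 kW.

0.719 kW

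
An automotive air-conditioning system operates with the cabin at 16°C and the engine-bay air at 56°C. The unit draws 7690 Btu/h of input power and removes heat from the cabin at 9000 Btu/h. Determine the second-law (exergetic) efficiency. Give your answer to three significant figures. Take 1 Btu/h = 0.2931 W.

0.162

COP_actual = Q̇_C/Ẇ = 9000/7690 = 1.170.
In absolute terms T_C = 289.15 K and T_H = 329.15 K, so ΔT = 40.00 K.
COP_Carnot = T_C/ΔT = 289.15/40.00 = 7.229.
η_II = COP_actual/COP_Carnot = 1.170/7.229 = 0.1619.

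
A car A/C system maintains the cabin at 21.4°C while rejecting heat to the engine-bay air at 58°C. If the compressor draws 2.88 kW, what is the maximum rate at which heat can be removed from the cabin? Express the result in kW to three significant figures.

In absolute terms T_C = 294.55 K and T_H = 331.15 K, so ΔT = 36.60 K.
COP_Carnot = T_C/ΔT = 294.55/36.60 = 8.048.
Q̇_max = COP_Carnot × Ẇ = 8.048 × 2.880 kW = 23.18 kW.

23.2 kW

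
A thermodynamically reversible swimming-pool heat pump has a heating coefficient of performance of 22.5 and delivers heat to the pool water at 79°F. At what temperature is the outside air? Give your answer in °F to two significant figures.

COP_HP = T_H/(T_H − T_C) gives T_H − T_C = T_H/COP.
With T_H = 299.26 K, T_C = 299.26 × (1 − 1/22.5) = 285.96 K.
Converting, 285.96 K = 55.06°F.

55 °F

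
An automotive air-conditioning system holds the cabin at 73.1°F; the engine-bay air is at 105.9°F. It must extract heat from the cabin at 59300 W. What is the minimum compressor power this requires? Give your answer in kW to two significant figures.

3.7 kW

In absolute terms T_C = 295.98 K and T_H = 314.21 K, so ΔT = 18.22 K.
COP_Carnot = T_C/ΔT = 295.98/18.22 = 16.24.
Ẇ_min = Q̇/COP_Carnot = 59300/16.24 = 3651 W = 3.651 kW.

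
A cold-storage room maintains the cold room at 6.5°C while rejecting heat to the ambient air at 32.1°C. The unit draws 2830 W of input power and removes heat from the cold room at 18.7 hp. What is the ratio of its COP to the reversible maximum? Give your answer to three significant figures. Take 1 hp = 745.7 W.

Converting, Q̇_C = 18.70 hp = 13940 W, so COP_actual = Q̇_C/Ẇ = 13940/2830 = 4.927.
In absolute terms T_C = 279.65 K and T_H = 305.25 K, so ΔT = 25.60 K.
COP_Carnot = T_C/ΔT = 279.65/25.60 = 10.92.
η_II = COP_actual/COP_Carnot = 4.927/10.92 = 0.4511.

0.451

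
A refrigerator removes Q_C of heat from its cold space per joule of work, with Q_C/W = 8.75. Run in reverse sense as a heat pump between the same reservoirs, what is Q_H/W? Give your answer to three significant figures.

9.75

The first law on one cycle gives Q_H = Q_C + W, so Q_H/W = Q_C/W + 1.
COP_HP = COP_R + 1 = 8.75 + 1 = 9.75.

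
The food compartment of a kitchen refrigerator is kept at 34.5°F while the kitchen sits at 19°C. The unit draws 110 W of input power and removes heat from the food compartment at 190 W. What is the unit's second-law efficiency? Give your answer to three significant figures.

0.111

COP_actual = Q̇_C/Ẇ = 190.0/110.0 = 1.727.
In absolute terms T_C = 274.54 K and T_H = 292.15 K, so ΔT = 17.61 K.
COP_Carnot = T_C/ΔT = 274.54/17.61 = 15.59.
η_II = COP_actual/COP_Carnot = 1.727/15.59 = 0.1108.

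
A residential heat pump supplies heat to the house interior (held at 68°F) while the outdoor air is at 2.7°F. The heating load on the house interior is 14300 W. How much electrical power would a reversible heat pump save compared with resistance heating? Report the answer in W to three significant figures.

12500 W

In absolute terms T_C = 256.87 K and T_H = 293.15 K, so ΔT = 36.28 K.
COP_Carnot = T_H/ΔT = 293.15/36.28 = 8.081.
Resistance heating needs Ẇ_res = Q̇_H = 14300 W; the reversible heat pump needs only Ẇ_hp = Q̇_H/COP = 1770 W.
Saving = 14300 − 1770 = 12530 W.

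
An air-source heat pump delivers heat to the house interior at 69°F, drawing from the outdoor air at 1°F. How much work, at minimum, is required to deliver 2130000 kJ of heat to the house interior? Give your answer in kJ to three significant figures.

274000 kJ

In absolute terms T_C = 255.93 K and T_H = 293.71 K, so ΔT = 37.78 K.
The reversible limit is COP_HP = T_H/ΔT = 7.775, so W_min = Q_H/COP = Q_H·ΔT/T_H.
W_min = 2130000 × 37.78/293.71 = 274000 kJ.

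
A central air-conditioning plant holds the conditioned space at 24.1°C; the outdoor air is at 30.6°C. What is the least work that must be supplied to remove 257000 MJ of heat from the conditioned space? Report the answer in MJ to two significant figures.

In absolute terms T_C = 297.25 K and T_H = 303.75 K, so ΔT = 6.500 K.
The reversible limit is COP_R = T_C/ΔT = 45.73, so W_min = Q_C/COP = Q_C·ΔT/T_C.
W_min = 257000 × 6.500/297.25 = 5620 MJ.

5600 MJ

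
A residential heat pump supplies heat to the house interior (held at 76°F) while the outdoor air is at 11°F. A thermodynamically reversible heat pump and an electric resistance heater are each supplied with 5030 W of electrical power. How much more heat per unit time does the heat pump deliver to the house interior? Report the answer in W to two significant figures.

36000 W

In absolute terms T_C = 261.48 K and T_H = 297.59 K, so ΔT = 36.11 K.
COP_Carnot = T_H/ΔT = 297.59/36.11 = 8.241.
The heat pump delivers Q̇_H = COP × Ẇ = 41450 W; the resistance heater delivers Ẇ = 5030 W.
Extra = (COP − 1)·Ẇ = 36420 W.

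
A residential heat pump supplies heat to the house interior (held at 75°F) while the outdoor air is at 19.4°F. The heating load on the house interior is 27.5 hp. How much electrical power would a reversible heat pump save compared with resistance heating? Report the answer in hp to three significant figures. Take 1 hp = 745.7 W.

24.6 hp

In absolute terms T_C = 266.15 K and T_H = 297.04 K, so ΔT = 30.89 K.
COP_Carnot = T_H/ΔT = 297.04/30.89 = 9.616.
Resistance heating needs Ẇ_res = Q̇_H = 27.50 hp; the reversible heat pump needs only Ẇ_hp = Q̇_H/COP = 2.860 hp.
Saving = 27.50 − 2.860 = 24.64 hp.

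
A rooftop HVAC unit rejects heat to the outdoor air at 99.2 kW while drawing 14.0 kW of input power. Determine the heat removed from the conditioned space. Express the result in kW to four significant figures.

85.20 kW

For a cyclic device the first law requires Q̇_H = Q̇_C + Ẇ.
Q̇_C = Q̇_H − Ẇ = 85.20 kW.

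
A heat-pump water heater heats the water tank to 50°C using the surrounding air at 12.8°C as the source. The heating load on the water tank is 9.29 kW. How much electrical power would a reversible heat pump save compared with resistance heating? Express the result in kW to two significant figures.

8.2 kW

In absolute terms T_C = 285.95 K and T_H = 323.15 K, so ΔT = 37.20 K.
COP_Carnot = T_H/ΔT = 323.15/37.20 = 8.687.
Resistance heating needs Ẇ_res = Q̇_H = 9.290 kW; the reversible heat pump needs only Ẇ_hp = Q̇_H/COP = 1.069 kW.
Saving = 9.290 − 1.069 = 8.221 kW.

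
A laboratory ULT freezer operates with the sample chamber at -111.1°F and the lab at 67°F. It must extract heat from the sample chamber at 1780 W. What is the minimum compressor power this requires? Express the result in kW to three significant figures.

In absolute terms T_C = 193.65 K and T_H = 292.59 K, so ΔT = 98.94 K.
COP_Carnot = T_C/ΔT = 193.65/98.94 = 1.957.
Ẇ_min = Q̇/COP_Carnot = 1780/1.957 = 909.5 W = 0.9095 kW.

0.909 kW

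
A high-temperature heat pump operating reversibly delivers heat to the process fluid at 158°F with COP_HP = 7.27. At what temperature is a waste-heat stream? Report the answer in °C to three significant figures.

22.8 °C

COP_HP = T_H/(T_H − T_C) gives T_H − T_C = T_H/COP.
With T_H = 343.15 K, T_C = 343.15 × (1 − 1/7.27) = 295.95 K.
Converting, 295.95 K = 22.80°C.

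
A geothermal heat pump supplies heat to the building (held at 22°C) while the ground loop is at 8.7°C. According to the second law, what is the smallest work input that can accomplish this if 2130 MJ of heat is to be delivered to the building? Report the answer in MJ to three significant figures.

In absolute terms T_C = 281.85 K and T_H = 295.15 K, so ΔT = 13.30 K.
The reversible limit is COP_HP = T_H/ΔT = 22.19, so W_min = Q_H/COP = Q_H·ΔT/T_H.
W_min = 2130 × 13.30/295.15 = 95.98 MJ.

96.0 MJ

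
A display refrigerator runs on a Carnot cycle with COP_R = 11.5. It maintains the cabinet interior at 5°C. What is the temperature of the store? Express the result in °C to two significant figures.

COP_R = T_C/(T_H − T_C) gives T_H − T_C = T_C/COP.
With T_C = 278.15 K, T_H = 278.15 × (1 + 1/11.5) = 302.34 K.
Converting, 302.34 K = 29.19°C.

29 °C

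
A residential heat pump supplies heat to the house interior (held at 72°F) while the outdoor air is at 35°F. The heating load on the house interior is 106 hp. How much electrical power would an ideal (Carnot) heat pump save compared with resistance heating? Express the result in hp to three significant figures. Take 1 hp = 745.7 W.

In absolute terms T_C = 274.82 K and T_H = 295.37 K, so ΔT = 20.56 K.
COP_Carnot = T_H/ΔT = 295.37/20.56 = 14.37.
Resistance heating needs Ẇ_res = Q̇_H = 106.0 hp; the reversible heat pump needs only Ẇ_hp = Q̇_H/COP = 7.377 hp.
Saving = 106.0 − 7.377 = 98.62 hp.

98.6 hp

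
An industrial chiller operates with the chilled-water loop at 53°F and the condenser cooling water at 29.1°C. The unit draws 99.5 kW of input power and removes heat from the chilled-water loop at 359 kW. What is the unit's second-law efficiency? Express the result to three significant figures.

0.221

COP_actual = Q̇_C/Ẇ = 359.0/99.50 = 3.608.
In absolute terms T_C = 284.82 K and T_H = 302.25 K, so ΔT = 17.43 K.
COP_Carnot = T_C/ΔT = 284.82/17.43 = 16.34.
η_II = COP_actual/COP_Carnot = 3.608/16.34 = 0.2208.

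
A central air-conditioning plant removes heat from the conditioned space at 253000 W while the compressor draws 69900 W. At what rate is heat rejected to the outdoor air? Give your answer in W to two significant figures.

For a cyclic device the first law requires Q̇_H = Q̇_C + Ẇ.
Q̇_H = Q̇_C + Ẇ = 322900 W.

320000 W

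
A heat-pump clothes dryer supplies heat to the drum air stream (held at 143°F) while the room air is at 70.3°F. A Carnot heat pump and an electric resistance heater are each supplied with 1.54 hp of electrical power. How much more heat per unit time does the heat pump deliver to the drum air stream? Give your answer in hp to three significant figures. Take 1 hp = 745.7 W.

11.2 hp

In absolute terms T_C = 294.43 K and T_H = 334.82 K, so ΔT = 40.39 K.
COP_Carnot = T_H/ΔT = 334.82/40.39 = 8.290.
The heat pump delivers Q̇_H = COP × Ẇ = 12.77 hp; the resistance heater delivers Ẇ = 1.540 hp.
Extra = (COP − 1)·Ẇ = 11.23 hp.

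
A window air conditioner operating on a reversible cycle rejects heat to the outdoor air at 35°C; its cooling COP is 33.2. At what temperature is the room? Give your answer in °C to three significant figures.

For a Carnot refrigerator COP_R = T_C/(T_H − T_C), so T_C = COP·T_H/(1 + COP).
With T_H = 308.15 K, T_C = 33.2 × 308.15/34.20 = 299.14 K.
Converting, 299.14 K = 25.99°C.

26.0 °C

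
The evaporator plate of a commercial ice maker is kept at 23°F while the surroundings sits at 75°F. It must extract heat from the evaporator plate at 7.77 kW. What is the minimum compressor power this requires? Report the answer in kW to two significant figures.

In absolute terms T_C = 268.15 K and T_H = 297.04 K, so ΔT = 28.89 K.
COP_Carnot = T_C/ΔT = 268.15/28.89 = 9.282.
Ẇ_min = Q̇/COP_Carnot = 7.770/9.282 = 0.8371 kW.

0.84 kW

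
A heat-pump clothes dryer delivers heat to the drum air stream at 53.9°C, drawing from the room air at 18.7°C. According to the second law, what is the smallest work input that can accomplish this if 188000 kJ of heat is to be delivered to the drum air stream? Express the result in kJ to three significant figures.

20200 kJ

In absolute terms T_C = 291.85 K and T_H = 327.05 K, so ΔT = 35.20 K.
The reversible limit is COP_HP = T_H/ΔT = 9.291, so W_min = Q_H/COP = Q_H·ΔT/T_H.
W_min = 188000 × 35.20/327.05 = 20230 kJ.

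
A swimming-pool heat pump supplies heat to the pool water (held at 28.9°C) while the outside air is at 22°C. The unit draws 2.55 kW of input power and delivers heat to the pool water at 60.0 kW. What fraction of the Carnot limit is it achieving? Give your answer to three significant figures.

0.538

COP_actual = Q̇_H/Ẇ = 60.00/2.550 = 23.53.
In absolute terms T_C = 295.15 K and T_H = 302.05 K, so ΔT = 6.900 K.
COP_Carnot = T_H/ΔT = 302.05/6.900 = 43.78.
η_II = COP_actual/COP_Carnot = 23.53/43.78 = 0.5375.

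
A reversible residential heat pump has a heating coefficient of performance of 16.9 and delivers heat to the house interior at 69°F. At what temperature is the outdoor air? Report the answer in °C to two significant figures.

3.2 °C

COP_HP = T_H/(T_H − T_C) gives T_H − T_C = T_H/COP.
With T_H = 293.71 K, T_C = 293.71 × (1 − 1/16.9) = 276.33 K.
Converting, 276.33 K = 3.18°C.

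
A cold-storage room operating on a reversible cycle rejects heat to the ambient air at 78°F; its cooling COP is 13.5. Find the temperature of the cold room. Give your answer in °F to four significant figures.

40.92 °F

For a Carnot refrigerator COP_R = T_C/(T_H − T_C), so T_C = COP·T_H/(1 + COP).
With T_H = 298.71 K, T_C = 13.5 × 298.71/14.50 = 278.11 K.
Converting, 278.11 K = 40.92°F.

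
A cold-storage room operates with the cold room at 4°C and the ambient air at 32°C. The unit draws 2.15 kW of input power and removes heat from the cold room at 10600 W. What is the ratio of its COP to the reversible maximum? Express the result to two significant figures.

0.50

Converting, Q̇_C = 10600 W = 10.60 kW, so COP_actual = Q̇_C/Ẇ = 10.60/2.150 = 4.930.
In absolute terms T_C = 277.15 K and T_H = 305.15 K, so ΔT = 28.00 K.
COP_Carnot = T_C/ΔT = 277.15/28.00 = 9.898.
η_II = COP_actual/COP_Carnot = 4.930/9.898 = 0.4981.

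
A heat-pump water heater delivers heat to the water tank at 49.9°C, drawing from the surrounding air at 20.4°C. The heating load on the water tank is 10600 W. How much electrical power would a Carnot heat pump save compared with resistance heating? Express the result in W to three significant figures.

9630 W

In absolute terms T_C = 293.55 K and T_H = 323.05 K, so ΔT = 29.50 K.
COP_Carnot = T_H/ΔT = 323.05/29.50 = 10.95.
Resistance heating needs Ẇ_res = Q̇_H = 10600 W; the reversible heat pump needs only Ẇ_hp = Q̇_H/COP = 968.0 W.
Saving = 10600 − 968.0 = 9632 W.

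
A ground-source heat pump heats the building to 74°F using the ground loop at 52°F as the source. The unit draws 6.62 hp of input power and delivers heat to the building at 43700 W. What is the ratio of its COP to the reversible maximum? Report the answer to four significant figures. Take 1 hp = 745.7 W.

0.3649

Converting, Q̇_H = 43700 W = 58.60 hp, so COP_actual = Q̇_H/Ẇ = 58.60/6.620 = 8.852.
In absolute terms T_C = 284.26 K and T_H = 296.48 K, so ΔT = 12.22 K.
COP_Carnot = T_H/ΔT = 296.48/12.22 = 24.26.
η_II = COP_actual/COP_Carnot = 8.852/24.26 = 0.3649.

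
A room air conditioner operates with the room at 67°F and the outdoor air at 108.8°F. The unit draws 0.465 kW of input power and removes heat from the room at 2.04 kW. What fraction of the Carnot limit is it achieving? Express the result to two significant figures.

COP_actual = Q̇_C/Ẇ = 2.040/0.4650 = 4.387.
In absolute terms T_C = 292.59 K and T_H = 315.82 K, so ΔT = 23.22 K.
COP_Carnot = T_C/ΔT = 292.59/23.22 = 12.60.
η_II = COP_actual/COP_Carnot = 4.387/12.60 = 0.3482.

0.35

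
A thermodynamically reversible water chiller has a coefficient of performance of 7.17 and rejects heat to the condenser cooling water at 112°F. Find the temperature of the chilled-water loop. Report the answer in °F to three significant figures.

For a Carnot refrigerator COP_R = T_C/(T_H − T_C), so T_C = COP·T_H/(1 + COP).
With T_H = 317.59 K, T_C = 7.17 × 317.59/8.170 = 278.72 K.
Converting, 278.72 K = 42.03°F.

42.0 °F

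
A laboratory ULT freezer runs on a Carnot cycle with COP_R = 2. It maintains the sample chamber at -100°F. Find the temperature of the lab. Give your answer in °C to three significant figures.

26.6 °C

COP_R = T_C/(T_H − T_C) gives T_H − T_C = T_C/COP.
With T_C = 199.82 K, T_H = 199.82 × (1 + 1/2) = 299.73 K.
Converting, 299.73 K = 26.58°C.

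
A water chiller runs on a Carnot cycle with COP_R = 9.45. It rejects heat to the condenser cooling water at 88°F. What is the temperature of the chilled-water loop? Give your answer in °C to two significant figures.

2.0 °C

For a Carnot refrigerator COP_R = T_C/(T_H − T_C), so T_C = COP·T_H/(1 + COP).
With T_H = 304.26 K, T_C = 9.45 × 304.26/10.45 = 275.15 K.
Converting, 275.15 K = 2.00°C.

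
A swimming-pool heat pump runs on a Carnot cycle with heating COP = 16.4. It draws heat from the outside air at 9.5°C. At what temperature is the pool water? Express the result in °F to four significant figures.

82.14 °F

COP_HP = T_H/(T_H − T_C) rearranges to T_H = COP·T_C/(COP − 1).
With T_C = 282.65 K, T_H = 16.4 × 282.65/15.40 = 301.00 K.
Converting, 301.00 K = 82.14°F.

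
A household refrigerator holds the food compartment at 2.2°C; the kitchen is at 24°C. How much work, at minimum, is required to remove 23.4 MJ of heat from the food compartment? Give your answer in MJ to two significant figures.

In absolute terms T_C = 275.35 K and T_H = 297.15 K, so ΔT = 21.80 K.
The reversible limit is COP_R = T_C/ΔT = 12.63, so W_min = Q_C/COP = Q_C·ΔT/T_C.
W_min = 23.40 × 21.80/275.35 = 1.853 MJ.

1.9 MJ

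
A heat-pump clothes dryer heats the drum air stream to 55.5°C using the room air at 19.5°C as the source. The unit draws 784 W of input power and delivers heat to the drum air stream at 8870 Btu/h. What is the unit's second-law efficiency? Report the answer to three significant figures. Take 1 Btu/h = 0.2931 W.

Converting, Q̇_H = 8870 Btu/h = 2600 W, so COP_actual = Q̇_H/Ẇ = 2600/784.0 = 3.316.
In absolute terms T_C = 292.65 K and T_H = 328.65 K, so ΔT = 36.00 K.
COP_Carnot = T_H/ΔT = 328.65/36.00 = 9.129.
η_II = COP_actual/COP_Carnot = 3.316/9.129 = 0.3632.

0.363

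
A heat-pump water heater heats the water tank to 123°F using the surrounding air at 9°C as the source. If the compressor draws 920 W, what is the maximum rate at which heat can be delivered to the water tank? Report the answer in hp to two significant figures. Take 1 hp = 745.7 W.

In absolute terms T_C = 282.15 K and T_H = 323.71 K, so ΔT = 41.56 K.
COP_Carnot = T_H/ΔT = 323.71/41.56 = 7.790.
Q̇_max = COP_Carnot × Ẇ = 7.790 × 920.0 W = 7167 W = 9.610 hp.

9.6 hp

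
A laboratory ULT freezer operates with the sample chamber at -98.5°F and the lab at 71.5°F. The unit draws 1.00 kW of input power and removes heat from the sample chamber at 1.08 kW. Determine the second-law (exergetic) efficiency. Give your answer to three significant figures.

COP_actual = Q̇_C/Ẇ = 1.080/1.000 = 1.080.
In absolute terms T_C = 200.65 K and T_H = 295.09 K, so ΔT = 94.44 K.
COP_Carnot = T_C/ΔT = 200.65/94.44 = 2.125.
η_II = COP_actual/COP_Carnot = 1.080/2.125 = 0.5083.

0.508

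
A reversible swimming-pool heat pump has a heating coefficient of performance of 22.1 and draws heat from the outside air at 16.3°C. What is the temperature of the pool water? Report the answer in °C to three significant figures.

30.0 °C

COP_HP = T_H/(T_H − T_C) rearranges to T_H = COP·T_C/(COP − 1).
With T_C = 289.45 K, T_H = 22.1 × 289.45/21.10 = 303.17 K.
Converting, 303.17 K = 30.02°C.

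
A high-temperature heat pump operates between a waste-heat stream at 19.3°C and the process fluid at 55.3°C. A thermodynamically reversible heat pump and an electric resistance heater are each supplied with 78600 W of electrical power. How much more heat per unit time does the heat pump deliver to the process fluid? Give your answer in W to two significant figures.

640000 W

In absolute terms T_C = 292.45 K and T_H = 328.45 K, so ΔT = 36.00 K.
COP_Carnot = T_H/ΔT = 328.45/36.00 = 9.124.
The heat pump delivers Q̇_H = COP × Ẇ = 717100 W; the resistance heater delivers Ẇ = 78600 W.
Extra = (COP − 1)·Ẇ = 638500 W.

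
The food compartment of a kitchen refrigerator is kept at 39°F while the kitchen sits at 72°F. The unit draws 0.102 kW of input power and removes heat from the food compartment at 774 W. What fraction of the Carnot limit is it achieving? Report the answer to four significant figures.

Converting, Q̇_C = 774.0 W = 0.7740 kW, so COP_actual = Q̇_C/Ẇ = 0.7740/0.1020 = 7.588.
In absolute terms T_C = 277.04 K and T_H = 295.37 K, so ΔT = 18.33 K.
COP_Carnot = T_C/ΔT = 277.04/18.33 = 15.11.
η_II = COP_actual/COP_Carnot = 7.588/15.11 = 0.5022.

0.5022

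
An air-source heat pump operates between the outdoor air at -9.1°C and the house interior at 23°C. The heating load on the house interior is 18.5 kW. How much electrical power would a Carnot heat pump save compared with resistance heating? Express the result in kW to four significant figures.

In absolute terms T_C = 264.05 K and T_H = 296.15 K, so ΔT = 32.10 K.
COP_Carnot = T_H/ΔT = 296.15/32.10 = 9.226.
Resistance heating needs Ẇ_res = Q̇_H = 18.50 kW; the reversible heat pump needs only Ẇ_hp = Q̇_H/COP = 2.005 kW.
Saving = 18.50 − 2.005 = 16.49 kW.

16.49 kW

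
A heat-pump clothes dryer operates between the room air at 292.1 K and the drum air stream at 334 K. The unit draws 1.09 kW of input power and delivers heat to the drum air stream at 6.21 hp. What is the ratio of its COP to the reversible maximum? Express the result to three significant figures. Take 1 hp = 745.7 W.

Converting, Q̇_H = 6.210 hp = 4.631 kW, so COP_actual = Q̇_H/Ẇ = 4.631/1.090 = 4.248.
The reservoir spacing is ΔT = 334 − 292.1 = 41.90 K.
COP_Carnot = T_H/ΔT = 334.00/41.90 = 7.971.
η_II = COP_actual/COP_Carnot = 4.248/7.971 = 0.5330.

0.533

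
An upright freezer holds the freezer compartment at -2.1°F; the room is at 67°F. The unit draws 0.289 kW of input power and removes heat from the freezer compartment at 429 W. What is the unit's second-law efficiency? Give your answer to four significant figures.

0.2242

Converting, Q̇_C = 429.0 W = 0.4290 kW, so COP_actual = Q̇_C/Ẇ = 0.4290/0.2890 = 1.484.
In absolute terms T_C = 254.21 K and T_H = 292.59 K, so ΔT = 38.39 K.
COP_Carnot = T_C/ΔT = 254.21/38.39 = 6.622.
η_II = COP_actual/COP_Carnot = 1.484/6.622 = 0.2242.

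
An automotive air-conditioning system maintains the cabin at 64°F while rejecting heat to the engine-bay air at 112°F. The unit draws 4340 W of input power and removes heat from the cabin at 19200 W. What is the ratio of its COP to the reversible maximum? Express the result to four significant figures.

0.4055

COP_actual = Q̇_C/Ẇ = 19200/4340 = 4.424.
In absolute terms T_C = 290.93 K and T_H = 317.59 K, so ΔT = 26.67 K.
COP_Carnot = T_C/ΔT = 290.93/26.67 = 10.91.
η_II = COP_actual/COP_Carnot = 4.424/10.91 = 0.4055.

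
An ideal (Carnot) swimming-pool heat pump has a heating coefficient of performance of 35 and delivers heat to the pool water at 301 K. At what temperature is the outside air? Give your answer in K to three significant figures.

COP_HP = T_H/(T_H − T_C) gives T_H − T_C = T_H/COP.
With T_H = 301.00 K, T_C = 301.00 × (1 − 1/35) = 292.40 K.

292 K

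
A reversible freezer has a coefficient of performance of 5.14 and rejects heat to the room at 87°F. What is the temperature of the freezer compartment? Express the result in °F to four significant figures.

For a Carnot refrigerator COP_R = T_C/(T_H − T_C), so T_C = COP·T_H/(1 + COP).
With T_H = 303.71 K, T_C = 5.14 × 303.71/6.140 = 254.24 K.
Converting, 254.24 K = -2.03°F.

-2.034 °F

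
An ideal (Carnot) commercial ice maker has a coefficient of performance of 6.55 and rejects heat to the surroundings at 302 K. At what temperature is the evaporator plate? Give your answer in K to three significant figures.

For a Carnot refrigerator COP_R = T_C/(T_H − T_C), so T_C = COP·T_H/(1 + COP).
With T_H = 302.00 K, T_C = 6.55 × 302.00/7.550 = 262.00 K.

262 K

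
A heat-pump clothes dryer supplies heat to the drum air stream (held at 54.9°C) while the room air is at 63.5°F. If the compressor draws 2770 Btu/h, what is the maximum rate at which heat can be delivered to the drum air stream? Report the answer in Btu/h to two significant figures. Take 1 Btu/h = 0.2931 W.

24000 Btu/h

In absolute terms T_C = 290.65 K and T_H = 328.05 K, so ΔT = 37.40 K.
COP_Carnot = T_H/ΔT = 328.05/37.40 = 8.771.
Q̇_max = COP_Carnot × Ẇ = 8.771 × 2770 Btu/h = 24300 Btu/h.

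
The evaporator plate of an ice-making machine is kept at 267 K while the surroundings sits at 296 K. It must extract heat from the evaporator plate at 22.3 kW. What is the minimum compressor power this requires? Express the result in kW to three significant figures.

The reservoir spacing is ΔT = 296 − 267 = 29.00 K.
COP_Carnot = T_C/ΔT = 267.00/29.00 = 9.207.
Ẇ_min = Q̇/COP_Carnot = 22.30/9.207 = 2.422 kW.

2.42 kW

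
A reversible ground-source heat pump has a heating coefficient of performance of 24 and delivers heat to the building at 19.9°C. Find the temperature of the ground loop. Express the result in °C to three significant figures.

7.69 °C

COP_HP = T_H/(T_H − T_C) gives T_H − T_C = T_H/COP.
With T_H = 293.05 K, T_C = 293.05 × (1 − 1/24) = 280.84 K.
Converting, 280.84 K = 7.69°C.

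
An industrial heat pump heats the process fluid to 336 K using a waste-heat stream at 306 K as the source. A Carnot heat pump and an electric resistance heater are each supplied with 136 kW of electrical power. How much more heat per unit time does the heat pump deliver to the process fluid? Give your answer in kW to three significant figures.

1390 kW

The reservoir spacing is ΔT = 336 − 306 = 30.00 K.
COP_Carnot = T_H/ΔT = 336.00/30.00 = 11.20.
The heat pump delivers Q̇_H = COP × Ẇ = 1523 kW; the resistance heater delivers Ẇ = 136.0 kW.
Extra = (COP − 1)·Ẇ = 1387 kW.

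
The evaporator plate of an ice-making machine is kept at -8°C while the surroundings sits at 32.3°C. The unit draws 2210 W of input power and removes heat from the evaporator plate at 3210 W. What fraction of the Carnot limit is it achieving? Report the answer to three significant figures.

COP_actual = Q̇_C/Ẇ = 3210/2210 = 1.452.
In absolute terms T_C = 265.15 K and T_H = 305.45 K, so ΔT = 40.30 K.
COP_Carnot = T_C/ΔT = 265.15/40.30 = 6.579.
η_II = COP_actual/COP_Carnot = 1.452/6.579 = 0.2208.

0.221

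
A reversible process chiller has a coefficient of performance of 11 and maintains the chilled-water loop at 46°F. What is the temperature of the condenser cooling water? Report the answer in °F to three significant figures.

92.0 °F

COP_R = T_C/(T_H − T_C) gives T_H − T_C = T_C/COP.
With T_C = 280.93 K, T_H = 280.93 × (1 + 1/11) = 306.47 K.
Converting, 306.47 K = 91.97°F.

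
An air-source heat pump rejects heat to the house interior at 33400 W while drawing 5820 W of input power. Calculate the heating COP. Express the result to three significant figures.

5.74

The first law gives Q̇_H = Q̇_C + Ẇ, so the three rates are Q̇_C = 27580, Q̇_H = 33400, Ẇ = 5820 W.
COP_HP = Q̇_H/Ẇ = 33400/5820 = 5.739.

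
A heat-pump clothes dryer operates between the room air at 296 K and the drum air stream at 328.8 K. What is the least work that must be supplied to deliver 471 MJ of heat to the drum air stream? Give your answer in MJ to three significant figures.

The reservoir spacing is ΔT = 328.8 − 296 = 32.80 K.
The reversible limit is COP_HP = T_H/ΔT = 10.02, so W_min = Q_H/COP = Q_H·ΔT/T_H.
W_min = 471.0 × 32.80/328.80 = 46.99 MJ.

47.0 MJ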